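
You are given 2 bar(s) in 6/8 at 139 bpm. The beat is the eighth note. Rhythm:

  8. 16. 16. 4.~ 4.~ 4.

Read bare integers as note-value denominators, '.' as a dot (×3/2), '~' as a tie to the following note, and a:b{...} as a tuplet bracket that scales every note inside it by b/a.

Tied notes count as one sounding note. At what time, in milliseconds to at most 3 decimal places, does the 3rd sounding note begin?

note 3 onset = 9/4b = 971.223ms

1. 0.0ms @ 0 + 647.482ms (3/2)
2. 647.482ms @ 3/2 + 323.741ms (3/4)
3. 971.223ms @ 9/4 + 323.741ms (3/4)
4. 1294.964ms @ 3 + 3884.892ms (9)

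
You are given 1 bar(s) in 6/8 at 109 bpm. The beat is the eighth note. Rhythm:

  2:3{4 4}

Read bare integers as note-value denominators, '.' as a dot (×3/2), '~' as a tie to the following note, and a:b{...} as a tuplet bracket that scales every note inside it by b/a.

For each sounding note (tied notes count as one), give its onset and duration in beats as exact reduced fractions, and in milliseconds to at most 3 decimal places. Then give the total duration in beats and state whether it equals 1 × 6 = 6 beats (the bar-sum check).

1) 0.0ms=0b +1651.376ms=3b
2) 1651.376ms=3b +1651.376ms=3b
Σ=6b of 6 (109bpm 6/8) — PASS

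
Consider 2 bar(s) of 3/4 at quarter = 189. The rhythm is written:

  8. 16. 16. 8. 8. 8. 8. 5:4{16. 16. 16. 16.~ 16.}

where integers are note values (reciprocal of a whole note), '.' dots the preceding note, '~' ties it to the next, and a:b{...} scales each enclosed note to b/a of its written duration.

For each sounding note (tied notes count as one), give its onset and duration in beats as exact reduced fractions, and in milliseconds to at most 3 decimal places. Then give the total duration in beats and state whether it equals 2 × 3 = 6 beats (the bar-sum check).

1) 0.0ms=0b +238.095ms=3/4b
2) 238.095ms=3/4b +119.048ms=3/8b
3) 357.143ms=9/8b +119.048ms=3/8b
4) 476.19ms=3/2b +238.095ms=3/4b
5) 714.286ms=9/4b +238.095ms=3/4b
6) 952.381ms=3b +238.095ms=3/4b
7) 1190.476ms=15/4b +238.095ms=3/4b
8) 1428.571ms=9/2b +95.238ms=3/10b
9) 1523.81ms=24/5b +95.238ms=3/10b
10) 1619.048ms=51/10b +95.238ms=3/10b
11) 1714.286ms=27/5b +190.476ms=3/5b
Σ=6b of 6 (189bpm 3/4) — PASS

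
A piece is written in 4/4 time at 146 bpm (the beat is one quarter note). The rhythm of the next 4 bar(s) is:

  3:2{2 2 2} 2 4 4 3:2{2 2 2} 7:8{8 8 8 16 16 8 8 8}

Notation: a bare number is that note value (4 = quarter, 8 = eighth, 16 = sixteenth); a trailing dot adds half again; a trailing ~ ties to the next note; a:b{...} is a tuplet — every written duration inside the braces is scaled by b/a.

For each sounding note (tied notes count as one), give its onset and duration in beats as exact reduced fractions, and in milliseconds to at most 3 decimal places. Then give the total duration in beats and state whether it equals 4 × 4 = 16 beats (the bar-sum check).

1) 0.0ms=0b +547.945ms=4/3b
2) 547.945ms=4/3b +547.945ms=4/3b
3) 1095.89ms=8/3b +547.945ms=4/3b
4) 1643.836ms=4b +821.918ms=2b
5) 2465.753ms=6b +410.959ms=1b
6) 2876.712ms=7b +410.959ms=1b
7) 3287.671ms=8b +547.945ms=4/3b
8) 3835.616ms=28/3b +547.945ms=4/3b
9) 4383.562ms=32/3b +547.945ms=4/3b
10) 4931.507ms=12b +234.834ms=4/7b
11) 5166.341ms=88/7b +234.834ms=4/7b
12) 5401.174ms=92/7b +234.834ms=4/7b
13) 5636.008ms=96/7b +117.417ms=2/7b
14) 5753.425ms=14b +117.417ms=2/7b
15) 5870.841ms=100/7b +234.834ms=4/7b
16) 6105.675ms=104/7b +234.834ms=4/7b
17) 6340.509ms=108/7b +234.834ms=4/7b
Σ=16b of 16 (146bpm 4/4) — PASS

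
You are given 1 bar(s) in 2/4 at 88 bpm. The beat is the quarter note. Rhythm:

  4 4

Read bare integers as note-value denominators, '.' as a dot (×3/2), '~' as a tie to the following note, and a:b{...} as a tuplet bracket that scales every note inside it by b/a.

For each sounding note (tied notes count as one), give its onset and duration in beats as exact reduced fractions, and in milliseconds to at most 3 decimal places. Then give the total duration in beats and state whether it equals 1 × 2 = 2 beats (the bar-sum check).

1) 0.0ms=0b +681.818ms=1b
2) 681.818ms=1b +681.818ms=1b
Σ=2b of 2 (88bpm 2/4) — PASS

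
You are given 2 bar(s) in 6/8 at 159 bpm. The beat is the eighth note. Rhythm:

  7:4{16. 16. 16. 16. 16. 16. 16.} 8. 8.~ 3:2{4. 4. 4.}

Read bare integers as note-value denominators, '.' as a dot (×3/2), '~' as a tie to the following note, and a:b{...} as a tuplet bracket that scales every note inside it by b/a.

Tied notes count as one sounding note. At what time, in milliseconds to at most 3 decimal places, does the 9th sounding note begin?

1. 0.0ms @ 0 + 161.725ms (3/7)
2. 161.725ms @ 3/7 + 161.725ms (3/7)
3. 323.45ms @ 6/7 + 161.725ms (3/7)
4. 485.175ms @ 9/7 + 161.725ms (3/7)
5. 646.9ms @ 12/7 + 161.725ms (3/7)
6. 808.625ms @ 15/7 + 161.725ms (3/7)
7. 970.35ms @ 18/7 + 161.725ms (3/7)
8. 1132.075ms @ 3 + 566.038ms (3/2)
9. 1698.113ms @ 9/2 + 1320.755ms (7/2)
10. 3018.868ms @ 8 + 754.717ms (2)
11. 3773.585ms @ 10 + 754.717ms (2)

note 9 onset = 9/2b = 1698.113ms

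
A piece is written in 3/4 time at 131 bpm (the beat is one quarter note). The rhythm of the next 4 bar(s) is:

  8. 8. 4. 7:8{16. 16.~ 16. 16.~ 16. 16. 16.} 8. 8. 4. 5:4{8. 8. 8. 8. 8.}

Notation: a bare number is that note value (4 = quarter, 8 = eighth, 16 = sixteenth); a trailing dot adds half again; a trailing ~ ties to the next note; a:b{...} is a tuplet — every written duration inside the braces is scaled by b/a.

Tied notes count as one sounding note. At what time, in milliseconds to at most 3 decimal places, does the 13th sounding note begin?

note 13 onset = 48/5b = 4396.947ms

1. 0.0ms @ 0 + 343.511ms (3/4)
2. 343.511ms @ 3/4 + 343.511ms (3/4)
3. 687.023ms @ 3/2 + 687.023ms (3/2)
4. 1374.046ms @ 3 + 196.292ms (3/7)
5. 1570.338ms @ 24/7 + 392.585ms (6/7)
6. 1962.923ms @ 30/7 + 392.585ms (6/7)
7. 2355.507ms @ 36/7 + 196.292ms (3/7)
8. 2551.799ms @ 39/7 + 196.292ms (3/7)
9. 2748.092ms @ 6 + 343.511ms (3/4)
10. 3091.603ms @ 27/4 + 343.511ms (3/4)
11. 3435.115ms @ 15/2 + 687.023ms (3/2)
12. 4122.137ms @ 9 + 274.809ms (3/5)
13. 4396.947ms @ 48/5 + 274.809ms (3/5)
14. 4671.756ms @ 51/5 + 274.809ms (3/5)
15. 4946.565ms @ 54/5 + 274.809ms (3/5)
16. 5221.374ms @ 57/5 + 274.809ms (3/5)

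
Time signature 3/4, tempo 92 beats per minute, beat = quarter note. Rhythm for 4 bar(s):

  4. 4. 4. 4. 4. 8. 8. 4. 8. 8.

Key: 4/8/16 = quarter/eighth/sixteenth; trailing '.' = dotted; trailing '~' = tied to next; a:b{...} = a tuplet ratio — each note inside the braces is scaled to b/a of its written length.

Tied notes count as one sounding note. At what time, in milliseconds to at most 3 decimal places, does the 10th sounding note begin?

1. 0.0ms @ 0 + 978.261ms (3/2)
2. 978.261ms @ 3/2 + 978.261ms (3/2)
3. 1956.522ms @ 3 + 978.261ms (3/2)
4. 2934.783ms @ 9/2 + 978.261ms (3/2)
5. 3913.043ms @ 6 + 978.261ms (3/2)
6. 4891.304ms @ 15/2 + 489.13ms (3/4)
7. 5380.435ms @ 33/4 + 489.13ms (3/4)
8. 5869.565ms @ 9 + 978.261ms (3/2)
9. 6847.826ms @ 21/2 + 489.13ms (3/4)
10. 7336.957ms @ 45/4 + 489.13ms (3/4)

note 10 onset = 45/4b = 7336.957ms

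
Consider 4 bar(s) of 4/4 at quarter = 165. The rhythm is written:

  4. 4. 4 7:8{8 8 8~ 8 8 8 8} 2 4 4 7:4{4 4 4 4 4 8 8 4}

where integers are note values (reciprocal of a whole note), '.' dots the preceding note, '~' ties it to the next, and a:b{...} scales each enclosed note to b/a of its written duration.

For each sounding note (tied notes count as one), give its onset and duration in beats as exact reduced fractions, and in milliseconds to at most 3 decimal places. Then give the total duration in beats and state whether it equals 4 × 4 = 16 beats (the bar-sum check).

1) 0.0ms=0b +545.455ms=3/2b
2) 545.455ms=3/2b +545.455ms=3/2b
3) 1090.909ms=3b +363.636ms=1b
4) 1454.545ms=4b +207.792ms=4/7b
5) 1662.338ms=32/7b +207.792ms=4/7b
6) 1870.13ms=36/7b +415.584ms=8/7b
7) 2285.714ms=44/7b +207.792ms=4/7b
8) 2493.506ms=48/7b +207.792ms=4/7b
9) 2701.299ms=52/7b +207.792ms=4/7b
10) 2909.091ms=8b +727.273ms=2b
11) 3636.364ms=10b +363.636ms=1b
12) 4000.0ms=11b +363.636ms=1b
13) 4363.636ms=12b +207.792ms=4/7b
14) 4571.429ms=88/7b +207.792ms=4/7b
15) 4779.221ms=92/7b +207.792ms=4/7b
16) 4987.013ms=96/7b +207.792ms=4/7b
17) 5194.805ms=100/7b +207.792ms=4/7b
18) 5402.597ms=104/7b +103.896ms=2/7b
19) 5506.494ms=106/7b +103.896ms=2/7b
20) 5610.39ms=108/7b +207.792ms=4/7b
Σ=16b of 16 (165bpm 4/4) — PASS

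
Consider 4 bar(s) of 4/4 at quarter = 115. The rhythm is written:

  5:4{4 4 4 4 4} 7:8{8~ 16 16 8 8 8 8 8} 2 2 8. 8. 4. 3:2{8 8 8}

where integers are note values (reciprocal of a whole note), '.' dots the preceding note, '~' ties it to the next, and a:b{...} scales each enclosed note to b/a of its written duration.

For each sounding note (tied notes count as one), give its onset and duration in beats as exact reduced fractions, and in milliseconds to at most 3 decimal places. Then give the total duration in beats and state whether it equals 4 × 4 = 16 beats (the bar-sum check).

1) 0.0ms=0b +417.391ms=4/5b
2) 417.391ms=4/5b +417.391ms=4/5b
3) 834.783ms=8/5b +417.391ms=4/5b
4) 1252.174ms=12/5b +417.391ms=4/5b
5) 1669.565ms=16/5b +417.391ms=4/5b
6) 2086.957ms=4b +447.205ms=6/7b
7) 2534.161ms=34/7b +149.068ms=2/7b
8) 2683.23ms=36/7b +298.137ms=4/7b
9) 2981.366ms=40/7b +298.137ms=4/7b
10) 3279.503ms=44/7b +298.137ms=4/7b
11) 3577.64ms=48/7b +298.137ms=4/7b
12) 3875.776ms=52/7b +298.137ms=4/7b
13) 4173.913ms=8b +1043.478ms=2b
14) 5217.391ms=10b +1043.478ms=2b
15) 6260.87ms=12b +391.304ms=3/4b
16) 6652.174ms=51/4b +391.304ms=3/4b
17) 7043.478ms=27/2b +782.609ms=3/2b
18) 7826.087ms=15b +173.913ms=1/3b
19) 8000.0ms=46/3b +173.913ms=1/3b
20) 8173.913ms=47/3b +173.913ms=1/3b
Σ=16b of 16 (115bpm 4/4) — PASS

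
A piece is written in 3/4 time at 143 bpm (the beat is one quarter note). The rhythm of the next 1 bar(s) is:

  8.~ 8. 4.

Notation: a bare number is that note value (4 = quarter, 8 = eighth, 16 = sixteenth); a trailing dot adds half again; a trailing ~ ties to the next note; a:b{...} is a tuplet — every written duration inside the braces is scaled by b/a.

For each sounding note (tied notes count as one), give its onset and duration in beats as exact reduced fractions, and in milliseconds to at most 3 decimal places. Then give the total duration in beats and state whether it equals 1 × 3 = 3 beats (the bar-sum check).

1) 0.0ms=0b +629.371ms=3/2b
2) 629.371ms=3/2b +629.371ms=3/2b
Σ=3b of 3 (143bpm 3/4) — PASS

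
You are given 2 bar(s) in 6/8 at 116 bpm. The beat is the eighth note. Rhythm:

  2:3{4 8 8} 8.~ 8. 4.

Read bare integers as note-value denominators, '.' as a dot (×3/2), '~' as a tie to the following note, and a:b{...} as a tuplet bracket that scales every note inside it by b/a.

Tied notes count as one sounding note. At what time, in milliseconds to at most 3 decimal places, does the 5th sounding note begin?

1. 0.0ms @ 0 + 1551.724ms (3)
2. 1551.724ms @ 3 + 775.862ms (3/2)
3. 2327.586ms @ 9/2 + 775.862ms (3/2)
4. 3103.448ms @ 6 + 1551.724ms (3)
5. 4655.172ms @ 9 + 1551.724ms (3)

note 5 onset = 9b = 4655.172ms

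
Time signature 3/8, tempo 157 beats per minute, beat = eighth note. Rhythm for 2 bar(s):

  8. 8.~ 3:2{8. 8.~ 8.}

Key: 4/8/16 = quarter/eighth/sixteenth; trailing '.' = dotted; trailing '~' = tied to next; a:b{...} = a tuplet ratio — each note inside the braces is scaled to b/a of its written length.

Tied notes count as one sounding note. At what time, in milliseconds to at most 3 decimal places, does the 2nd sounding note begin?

1. 0.0ms @ 0 + 573.248ms (3/2)
2. 573.248ms @ 3/2 + 955.414ms (5/2)
3. 1528.662ms @ 4 + 764.331ms (2)

note 2 onset = 3/2b = 573.248ms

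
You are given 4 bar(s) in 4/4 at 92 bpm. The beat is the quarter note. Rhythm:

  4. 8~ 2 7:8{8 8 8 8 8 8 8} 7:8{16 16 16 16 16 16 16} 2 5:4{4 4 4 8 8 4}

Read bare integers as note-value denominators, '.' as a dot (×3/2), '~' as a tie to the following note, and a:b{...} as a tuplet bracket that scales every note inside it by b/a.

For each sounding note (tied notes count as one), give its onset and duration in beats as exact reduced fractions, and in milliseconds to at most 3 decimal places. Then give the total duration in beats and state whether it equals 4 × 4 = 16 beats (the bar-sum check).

1) 0.0ms=0b +978.261ms=3/2b
2) 978.261ms=3/2b +1630.435ms=5/2b
3) 2608.696ms=4b +372.671ms=4/7b
4) 2981.366ms=32/7b +372.671ms=4/7b
5) 3354.037ms=36/7b +372.671ms=4/7b
6) 3726.708ms=40/7b +372.671ms=4/7b
7) 4099.379ms=44/7b +372.671ms=4/7b
8) 4472.05ms=48/7b +372.671ms=4/7b
9) 4844.72ms=52/7b +372.671ms=4/7b
10) 5217.391ms=8b +186.335ms=2/7b
11) 5403.727ms=58/7b +186.335ms=2/7b
12) 5590.062ms=60/7b +186.335ms=2/7b
13) 5776.398ms=62/7b +186.335ms=2/7b
14) 5962.733ms=64/7b +186.335ms=2/7b
15) 6149.068ms=66/7b +186.335ms=2/7b
16) 6335.404ms=68/7b +186.335ms=2/7b
17) 6521.739ms=10b +1304.348ms=2b
18) 7826.087ms=12b +521.739ms=4/5b
19) 8347.826ms=64/5b +521.739ms=4/5b
20) 8869.565ms=68/5b +521.739ms=4/5b
21) 9391.304ms=72/5b +260.87ms=2/5b
22) 9652.174ms=74/5b +260.87ms=2/5b
23) 9913.043ms=76/5b +521.739ms=4/5b
Σ=16b of 16 (92bpm 4/4) — PASS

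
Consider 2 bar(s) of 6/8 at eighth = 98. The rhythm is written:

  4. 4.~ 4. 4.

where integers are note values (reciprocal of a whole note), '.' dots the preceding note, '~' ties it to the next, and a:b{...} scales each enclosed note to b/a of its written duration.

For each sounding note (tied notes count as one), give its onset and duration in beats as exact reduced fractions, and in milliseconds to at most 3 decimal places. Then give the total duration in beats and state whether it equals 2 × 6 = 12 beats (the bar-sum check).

1) 0.0ms=0b +1836.735ms=3b
2) 1836.735ms=3b +3673.469ms=6b
3) 5510.204ms=9b +1836.735ms=3b
Σ=12b of 12 (98bpm 6/8) — PASS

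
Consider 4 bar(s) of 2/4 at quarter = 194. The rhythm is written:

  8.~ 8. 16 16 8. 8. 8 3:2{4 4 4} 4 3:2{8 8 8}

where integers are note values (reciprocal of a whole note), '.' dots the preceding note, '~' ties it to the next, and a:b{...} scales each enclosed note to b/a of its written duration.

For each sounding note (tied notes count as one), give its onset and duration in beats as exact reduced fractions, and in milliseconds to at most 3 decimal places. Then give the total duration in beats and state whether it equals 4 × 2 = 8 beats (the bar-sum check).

1) 0.0ms=0b +463.918ms=3/2b
2) 463.918ms=3/2b +77.32ms=1/4b
3) 541.237ms=7/4b +77.32ms=1/4b
4) 618.557ms=2b +231.959ms=3/4b
5) 850.515ms=11/4b +231.959ms=3/4b
6) 1082.474ms=7/2b +154.639ms=1/2b
7) 1237.113ms=4b +206.186ms=2/3b
8) 1443.299ms=14/3b +206.186ms=2/3b
9) 1649.485ms=16/3b +206.186ms=2/3b
10) 1855.67ms=6b +309.278ms=1b
11) 2164.948ms=7b +103.093ms=1/3b
12) 2268.041ms=22/3b +103.093ms=1/3b
13) 2371.134ms=23/3b +103.093ms=1/3b
Σ=8b of 8 (194bpm 2/4) — PASS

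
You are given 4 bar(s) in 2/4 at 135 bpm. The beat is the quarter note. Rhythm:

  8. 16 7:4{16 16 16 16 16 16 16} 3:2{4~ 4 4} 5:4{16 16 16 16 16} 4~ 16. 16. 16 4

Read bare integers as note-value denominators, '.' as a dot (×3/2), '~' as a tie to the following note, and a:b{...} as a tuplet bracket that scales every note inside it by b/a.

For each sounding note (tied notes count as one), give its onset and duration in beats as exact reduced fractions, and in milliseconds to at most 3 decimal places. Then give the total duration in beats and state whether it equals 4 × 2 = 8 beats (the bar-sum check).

1) 0.0ms=0b +333.333ms=3/4b
2) 333.333ms=3/4b +111.111ms=1/4b
3) 444.444ms=1b +63.492ms=1/7b
4) 507.937ms=8/7b +63.492ms=1/7b
5) 571.429ms=9/7b +63.492ms=1/7b
6) 634.921ms=10/7b +63.492ms=1/7b
7) 698.413ms=11/7b +63.492ms=1/7b
8) 761.905ms=12/7b +63.492ms=1/7b
9) 825.397ms=13/7b +63.492ms=1/7b
10) 888.889ms=2b +592.593ms=4/3b
11) 1481.481ms=10/3b +296.296ms=2/3b
12) 1777.778ms=4b +88.889ms=1/5b
13) 1866.667ms=21/5b +88.889ms=1/5b
14) 1955.556ms=22/5b +88.889ms=1/5b
15) 2044.444ms=23/5b +88.889ms=1/5b
16) 2133.333ms=24/5b +88.889ms=1/5b
17) 2222.222ms=5b +611.111ms=11/8b
18) 2833.333ms=51/8b +166.667ms=3/8b
19) 3000.0ms=27/4b +111.111ms=1/4b
20) 3111.111ms=7b +444.444ms=1b
Σ=8b of 8 (135bpm 2/4) — PASS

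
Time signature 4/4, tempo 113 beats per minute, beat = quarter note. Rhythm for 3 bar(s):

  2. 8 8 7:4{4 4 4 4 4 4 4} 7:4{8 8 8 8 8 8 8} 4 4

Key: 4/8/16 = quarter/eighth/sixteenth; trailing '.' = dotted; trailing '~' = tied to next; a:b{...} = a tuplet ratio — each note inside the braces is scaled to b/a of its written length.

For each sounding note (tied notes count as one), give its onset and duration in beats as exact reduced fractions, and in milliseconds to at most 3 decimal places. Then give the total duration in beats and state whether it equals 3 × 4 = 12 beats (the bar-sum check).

1) 0.0ms=0b +1592.92ms=3b
2) 1592.92ms=3b +265.487ms=1/2b
3) 1858.407ms=7/2b +265.487ms=1/2b
4) 2123.894ms=4b +303.413ms=4/7b
5) 2427.307ms=32/7b +303.413ms=4/7b
6) 2730.721ms=36/7b +303.413ms=4/7b
7) 3034.134ms=40/7b +303.413ms=4/7b
8) 3337.547ms=44/7b +303.413ms=4/7b
9) 3640.961ms=48/7b +303.413ms=4/7b
10) 3944.374ms=52/7b +303.413ms=4/7b
11) 4247.788ms=8b +151.707ms=2/7b
12) 4399.494ms=58/7b +151.707ms=2/7b
13) 4551.201ms=60/7b +151.707ms=2/7b
14) 4702.908ms=62/7b +151.707ms=2/7b
15) 4854.614ms=64/7b +151.707ms=2/7b
16) 5006.321ms=66/7b +151.707ms=2/7b
17) 5158.028ms=68/7b +151.707ms=2/7b
18) 5309.735ms=10b +530.973ms=1b
19) 5840.708ms=11b +530.973ms=1b
Σ=12b of 12 (113bpm 4/4) — PASS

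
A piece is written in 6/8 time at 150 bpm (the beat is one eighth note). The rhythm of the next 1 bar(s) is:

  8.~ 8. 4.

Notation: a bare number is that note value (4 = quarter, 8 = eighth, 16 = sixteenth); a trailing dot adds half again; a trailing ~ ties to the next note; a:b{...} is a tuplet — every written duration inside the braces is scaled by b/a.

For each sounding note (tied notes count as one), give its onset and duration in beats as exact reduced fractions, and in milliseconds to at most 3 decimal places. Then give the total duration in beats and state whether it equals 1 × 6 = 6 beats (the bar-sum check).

1) 0.0ms=0b +1200.0ms=3b
2) 1200.0ms=3b +1200.0ms=3b
Σ=6b of 6 (150bpm 6/8) — PASS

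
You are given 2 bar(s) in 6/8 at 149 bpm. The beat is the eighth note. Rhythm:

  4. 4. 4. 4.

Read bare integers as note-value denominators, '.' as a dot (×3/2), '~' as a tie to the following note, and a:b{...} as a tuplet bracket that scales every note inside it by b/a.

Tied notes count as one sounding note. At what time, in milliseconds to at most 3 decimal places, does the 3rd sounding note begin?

1. 0.0ms @ 0 + 1208.054ms (3)
2. 1208.054ms @ 3 + 1208.054ms (3)
3. 2416.107ms @ 6 + 1208.054ms (3)
4. 3624.161ms @ 9 + 1208.054ms (3)

note 3 onset = 6b = 2416.107ms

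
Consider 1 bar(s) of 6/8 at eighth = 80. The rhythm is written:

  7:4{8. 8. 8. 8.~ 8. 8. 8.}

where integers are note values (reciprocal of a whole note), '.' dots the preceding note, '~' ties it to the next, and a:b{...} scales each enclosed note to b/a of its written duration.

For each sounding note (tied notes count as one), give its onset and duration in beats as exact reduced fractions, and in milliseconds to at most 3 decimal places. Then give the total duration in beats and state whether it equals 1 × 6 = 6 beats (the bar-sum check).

1) 0.0ms=0b +642.857ms=6/7b
2) 642.857ms=6/7b +642.857ms=6/7b
3) 1285.714ms=12/7b +642.857ms=6/7b
4) 1928.571ms=18/7b +1285.714ms=12/7b
5) 3214.286ms=30/7b +642.857ms=6/7b
6) 3857.143ms=36/7b +642.857ms=6/7b
Σ=6b of 6 (80bpm 6/8) — PASS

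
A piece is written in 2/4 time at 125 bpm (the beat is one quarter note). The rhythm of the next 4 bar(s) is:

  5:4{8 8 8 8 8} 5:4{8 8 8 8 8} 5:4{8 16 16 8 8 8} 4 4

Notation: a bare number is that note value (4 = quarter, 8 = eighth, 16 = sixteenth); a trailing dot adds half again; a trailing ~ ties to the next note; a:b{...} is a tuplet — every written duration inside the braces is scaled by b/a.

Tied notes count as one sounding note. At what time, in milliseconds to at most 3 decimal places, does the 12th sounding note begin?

note 12 onset = 22/5b = 2112.0ms

1. 0.0ms @ 0 + 192.0ms (2/5)
2. 192.0ms @ 2/5 + 192.0ms (2/5)
3. 384.0ms @ 4/5 + 192.0ms (2/5)
4. 576.0ms @ 6/5 + 192.0ms (2/5)
5. 768.0ms @ 8/5 + 192.0ms (2/5)
6. 960.0ms @ 2 + 192.0ms (2/5)
7. 1152.0ms @ 12/5 + 192.0ms (2/5)
8. 1344.0ms @ 14/5 + 192.0ms (2/5)
9. 1536.0ms @ 16/5 + 192.0ms (2/5)
10. 1728.0ms @ 18/5 + 192.0ms (2/5)
11. 1920.0ms @ 4 + 192.0ms (2/5)
12. 2112.0ms @ 22/5 + 96.0ms (1/5)
13. 2208.0ms @ 23/5 + 96.0ms (1/5)
14. 2304.0ms @ 24/5 + 192.0ms (2/5)
15. 2496.0ms @ 26/5 + 192.0ms (2/5)
16. 2688.0ms @ 28/5 + 192.0ms (2/5)
17. 2880.0ms @ 6 + 480.0ms (1)
18. 3360.0ms @ 7 + 480.0ms (1)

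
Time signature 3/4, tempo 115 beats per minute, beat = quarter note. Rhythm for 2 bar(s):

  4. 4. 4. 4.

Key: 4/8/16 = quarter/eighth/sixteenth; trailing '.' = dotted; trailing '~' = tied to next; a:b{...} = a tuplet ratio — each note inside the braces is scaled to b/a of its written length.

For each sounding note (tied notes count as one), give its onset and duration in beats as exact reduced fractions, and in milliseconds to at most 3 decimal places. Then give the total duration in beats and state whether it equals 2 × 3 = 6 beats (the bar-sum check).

1) 0.0ms=0b +782.609ms=3/2b
2) 782.609ms=3/2b +782.609ms=3/2b
3) 1565.217ms=3b +782.609ms=3/2b
4) 2347.826ms=9/2b +782.609ms=3/2b
Σ=6b of 6 (115bpm 3/4) — PASS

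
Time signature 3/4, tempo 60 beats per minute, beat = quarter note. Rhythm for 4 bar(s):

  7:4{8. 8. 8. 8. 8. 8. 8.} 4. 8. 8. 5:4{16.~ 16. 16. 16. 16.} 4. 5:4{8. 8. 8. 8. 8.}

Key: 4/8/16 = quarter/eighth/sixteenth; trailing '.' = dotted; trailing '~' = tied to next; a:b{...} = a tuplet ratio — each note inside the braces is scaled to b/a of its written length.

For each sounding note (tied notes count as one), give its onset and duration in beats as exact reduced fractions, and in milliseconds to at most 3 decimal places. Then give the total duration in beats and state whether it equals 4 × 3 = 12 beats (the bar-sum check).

1) 0.0ms=0b +428.571ms=3/7b
2) 428.571ms=3/7b +428.571ms=3/7b
3) 857.143ms=6/7b +428.571ms=3/7b
4) 1285.714ms=9/7b +428.571ms=3/7b
5) 1714.286ms=12/7b +428.571ms=3/7b
6) 2142.857ms=15/7b +428.571ms=3/7b
7) 2571.429ms=18/7b +428.571ms=3/7b
8) 3000.0ms=3b +1500.0ms=3/2b
9) 4500.0ms=9/2b +750.0ms=3/4b
10) 5250.0ms=21/4b +750.0ms=3/4b
11) 6000.0ms=6b +600.0ms=3/5b
12) 6600.0ms=33/5b +300.0ms=3/10b
13) 6900.0ms=69/10b +300.0ms=3/10b
14) 7200.0ms=36/5b +300.0ms=3/10b
15) 7500.0ms=15/2b +1500.0ms=3/2b
16) 9000.0ms=9b +600.0ms=3/5b
17) 9600.0ms=48/5b +600.0ms=3/5b
18) 10200.0ms=51/5b +600.0ms=3/5b
19) 10800.0ms=54/5b +600.0ms=3/5b
20) 11400.0ms=57/5b +600.0ms=3/5b
Σ=12b of 12 (60bpm 3/4) — PASS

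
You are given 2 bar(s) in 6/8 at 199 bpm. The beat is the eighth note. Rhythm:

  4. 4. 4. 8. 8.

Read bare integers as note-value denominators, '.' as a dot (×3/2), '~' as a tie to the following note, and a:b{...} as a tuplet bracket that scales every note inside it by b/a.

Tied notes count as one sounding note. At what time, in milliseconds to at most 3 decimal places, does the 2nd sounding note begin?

1. 0.0ms @ 0 + 904.523ms (3)
2. 904.523ms @ 3 + 904.523ms (3)
3. 1809.045ms @ 6 + 904.523ms (3)
4. 2713.568ms @ 9 + 452.261ms (3/2)
5. 3165.829ms @ 21/2 + 452.261ms (3/2)

note 2 onset = 3b = 904.523ms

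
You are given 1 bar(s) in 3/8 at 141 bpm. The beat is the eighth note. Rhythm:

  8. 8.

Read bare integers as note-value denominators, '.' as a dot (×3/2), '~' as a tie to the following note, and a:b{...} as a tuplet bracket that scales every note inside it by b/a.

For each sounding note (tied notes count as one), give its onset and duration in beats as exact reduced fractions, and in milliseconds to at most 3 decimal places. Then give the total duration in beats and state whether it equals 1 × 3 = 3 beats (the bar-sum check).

1) 0.0ms=0b +638.298ms=3/2b
2) 638.298ms=3/2b +638.298ms=3/2b
Σ=3b of 3 (141bpm 3/8) — PASS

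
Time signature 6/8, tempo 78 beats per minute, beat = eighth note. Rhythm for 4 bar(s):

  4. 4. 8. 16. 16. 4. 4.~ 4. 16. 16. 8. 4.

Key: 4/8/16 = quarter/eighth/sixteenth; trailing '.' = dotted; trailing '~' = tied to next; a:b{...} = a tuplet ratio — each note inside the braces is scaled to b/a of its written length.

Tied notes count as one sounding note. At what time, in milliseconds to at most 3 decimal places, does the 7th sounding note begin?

note 7 onset = 12b = 9230.769ms

1. 0.0ms @ 0 + 2307.692ms (3)
2. 2307.692ms @ 3 + 2307.692ms (3)
3. 4615.385ms @ 6 + 1153.846ms (3/2)
4. 5769.231ms @ 15/2 + 576.923ms (3/4)
5. 6346.154ms @ 33/4 + 576.923ms (3/4)
6. 6923.077ms @ 9 + 2307.692ms (3)
7. 9230.769ms @ 12 + 4615.385ms (6)
8. 13846.154ms @ 18 + 576.923ms (3/4)
9. 14423.077ms @ 75/4 + 576.923ms (3/4)
10. 15000.0ms @ 39/2 + 1153.846ms (3/2)
11. 16153.846ms @ 21 + 2307.692ms (3)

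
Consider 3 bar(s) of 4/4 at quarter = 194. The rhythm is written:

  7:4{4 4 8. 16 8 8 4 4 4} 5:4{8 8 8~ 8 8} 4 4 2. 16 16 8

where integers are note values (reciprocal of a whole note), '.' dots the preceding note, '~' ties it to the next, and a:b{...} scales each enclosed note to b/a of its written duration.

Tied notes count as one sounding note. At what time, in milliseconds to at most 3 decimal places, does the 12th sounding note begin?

1. 0.0ms @ 0 + 176.73ms (4/7)
2. 176.73ms @ 4/7 + 176.73ms (4/7)
3. 353.461ms @ 8/7 + 132.548ms (3/7)
4. 486.009ms @ 11/7 + 44.183ms (1/7)
5. 530.191ms @ 12/7 + 88.365ms (2/7)
6. 618.557ms @ 2 + 88.365ms (2/7)
7. 706.922ms @ 16/7 + 176.73ms (4/7)
8. 883.652ms @ 20/7 + 176.73ms (4/7)
9. 1060.383ms @ 24/7 + 176.73ms (4/7)
10. 1237.113ms @ 4 + 123.711ms (2/5)
11. 1360.825ms @ 22/5 + 123.711ms (2/5)
12. 1484.536ms @ 24/5 + 247.423ms (4/5)
13. 1731.959ms @ 28/5 + 123.711ms (2/5)
14. 1855.67ms @ 6 + 309.278ms (1)
15. 2164.948ms @ 7 + 309.278ms (1)
16. 2474.227ms @ 8 + 927.835ms (3)
17. 3402.062ms @ 11 + 77.32ms (1/4)
18. 3479.381ms @ 45/4 + 77.32ms (1/4)
19. 3556.701ms @ 23/2 + 154.639ms (1/2)

note 12 onset = 24/5b = 1484.536ms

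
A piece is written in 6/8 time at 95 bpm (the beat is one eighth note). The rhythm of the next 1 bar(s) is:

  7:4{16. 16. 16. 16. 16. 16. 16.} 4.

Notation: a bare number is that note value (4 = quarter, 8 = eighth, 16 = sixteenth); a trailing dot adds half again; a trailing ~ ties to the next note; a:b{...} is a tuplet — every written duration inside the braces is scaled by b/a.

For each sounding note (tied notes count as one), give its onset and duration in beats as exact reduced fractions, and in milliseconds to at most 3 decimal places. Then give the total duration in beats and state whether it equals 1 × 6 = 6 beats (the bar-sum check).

1) 0.0ms=0b +270.677ms=3/7b
2) 270.677ms=3/7b +270.677ms=3/7b
3) 541.353ms=6/7b +270.677ms=3/7b
4) 812.03ms=9/7b +270.677ms=3/7b
5) 1082.707ms=12/7b +270.677ms=3/7b
6) 1353.383ms=15/7b +270.677ms=3/7b
7) 1624.06ms=18/7b +270.677ms=3/7b
8) 1894.737ms=3b +1894.737ms=3b
Σ=6b of 6 (95bpm 6/8) — PASS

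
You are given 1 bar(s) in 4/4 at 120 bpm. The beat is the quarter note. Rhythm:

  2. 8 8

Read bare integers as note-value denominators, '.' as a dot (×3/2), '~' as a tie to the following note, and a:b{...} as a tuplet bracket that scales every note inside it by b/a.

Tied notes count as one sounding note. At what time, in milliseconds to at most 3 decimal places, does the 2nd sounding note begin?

1. 0.0ms @ 0 + 1500.0ms (3)
2. 1500.0ms @ 3 + 250.0ms (1/2)
3. 1750.0ms @ 7/2 + 250.0ms (1/2)

note 2 onset = 3b = 1500.0ms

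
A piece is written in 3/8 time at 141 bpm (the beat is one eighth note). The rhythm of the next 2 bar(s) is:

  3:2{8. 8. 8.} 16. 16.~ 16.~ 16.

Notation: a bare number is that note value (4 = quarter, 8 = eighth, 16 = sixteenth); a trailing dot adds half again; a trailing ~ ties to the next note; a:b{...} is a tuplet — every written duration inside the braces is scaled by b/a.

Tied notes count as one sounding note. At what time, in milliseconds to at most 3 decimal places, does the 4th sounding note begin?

note 4 onset = 3b = 1276.596ms

1. 0.0ms @ 0 + 425.532ms (1)
2. 425.532ms @ 1 + 425.532ms (1)
3. 851.064ms @ 2 + 425.532ms (1)
4. 1276.596ms @ 3 + 319.149ms (3/4)
5. 1595.745ms @ 15/4 + 957.447ms (9/4)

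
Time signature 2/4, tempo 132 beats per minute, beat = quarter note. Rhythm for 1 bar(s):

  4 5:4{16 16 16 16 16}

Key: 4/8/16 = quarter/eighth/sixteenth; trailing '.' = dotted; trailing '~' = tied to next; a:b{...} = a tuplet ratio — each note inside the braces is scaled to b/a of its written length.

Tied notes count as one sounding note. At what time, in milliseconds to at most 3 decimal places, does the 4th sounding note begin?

note 4 onset = 7/5b = 636.364ms

1. 0.0ms @ 0 + 454.545ms (1)
2. 454.545ms @ 1 + 90.909ms (1/5)
3. 545.455ms @ 6/5 + 90.909ms (1/5)
4. 636.364ms @ 7/5 + 90.909ms (1/5)
5. 727.273ms @ 8/5 + 90.909ms (1/5)
6. 818.182ms @ 9/5 + 90.909ms (1/5)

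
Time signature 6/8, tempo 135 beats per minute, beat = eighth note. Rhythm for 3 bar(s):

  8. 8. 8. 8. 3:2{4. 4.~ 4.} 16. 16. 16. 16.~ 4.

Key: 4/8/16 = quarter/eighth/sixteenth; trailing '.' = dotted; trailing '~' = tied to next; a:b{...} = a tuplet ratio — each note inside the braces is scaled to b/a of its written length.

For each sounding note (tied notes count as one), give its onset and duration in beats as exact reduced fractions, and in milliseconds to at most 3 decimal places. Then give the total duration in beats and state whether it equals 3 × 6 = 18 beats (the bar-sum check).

1) 0.0ms=0b +666.667ms=3/2b
2) 666.667ms=3/2b +666.667ms=3/2b
3) 1333.333ms=3b +666.667ms=3/2b
4) 2000.0ms=9/2b +666.667ms=3/2b
5) 2666.667ms=6b +888.889ms=2b
6) 3555.556ms=8b +1777.778ms=4b
7) 5333.333ms=12b +333.333ms=3/4b
8) 5666.667ms=51/4b +333.333ms=3/4b
9) 6000.0ms=27/2b +333.333ms=3/4b
10) 6333.333ms=57/4b +1666.667ms=15/4b
Σ=18b of 18 (135bpm 6/8) — PASS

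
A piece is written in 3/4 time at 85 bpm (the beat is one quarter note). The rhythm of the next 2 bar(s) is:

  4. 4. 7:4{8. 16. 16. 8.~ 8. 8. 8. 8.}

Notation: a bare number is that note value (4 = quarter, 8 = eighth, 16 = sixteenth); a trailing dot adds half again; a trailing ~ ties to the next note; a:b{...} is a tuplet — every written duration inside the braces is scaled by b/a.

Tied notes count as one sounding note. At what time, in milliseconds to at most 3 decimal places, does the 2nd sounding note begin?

note 2 onset = 3/2b = 1058.824ms

1. 0.0ms @ 0 + 1058.824ms (3/2)
2. 1058.824ms @ 3/2 + 1058.824ms (3/2)
3. 2117.647ms @ 3 + 302.521ms (3/7)
4. 2420.168ms @ 24/7 + 151.261ms (3/14)
5. 2571.429ms @ 51/14 + 151.261ms (3/14)
6. 2722.689ms @ 27/7 + 605.042ms (6/7)
7. 3327.731ms @ 33/7 + 302.521ms (3/7)
8. 3630.252ms @ 36/7 + 302.521ms (3/7)
9. 3932.773ms @ 39/7 + 302.521ms (3/7)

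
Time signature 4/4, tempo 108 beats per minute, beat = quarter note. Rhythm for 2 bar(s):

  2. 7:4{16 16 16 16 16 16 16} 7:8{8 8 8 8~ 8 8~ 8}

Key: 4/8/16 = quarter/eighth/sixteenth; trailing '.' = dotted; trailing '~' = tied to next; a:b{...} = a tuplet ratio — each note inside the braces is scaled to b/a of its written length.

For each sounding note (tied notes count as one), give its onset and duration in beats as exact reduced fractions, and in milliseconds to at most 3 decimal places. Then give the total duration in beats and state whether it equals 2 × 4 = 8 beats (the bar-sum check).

1) 0.0ms=0b +1666.667ms=3b
2) 1666.667ms=3b +79.365ms=1/7b
3) 1746.032ms=22/7b +79.365ms=1/7b
4) 1825.397ms=23/7b +79.365ms=1/7b
5) 1904.762ms=24/7b +79.365ms=1/7b
6) 1984.127ms=25/7b +79.365ms=1/7b
7) 2063.492ms=26/7b +79.365ms=1/7b
8) 2142.857ms=27/7b +79.365ms=1/7b
9) 2222.222ms=4b +317.46ms=4/7b
10) 2539.683ms=32/7b +317.46ms=4/7b
11) 2857.143ms=36/7b +317.46ms=4/7b
12) 3174.603ms=40/7b +634.921ms=8/7b
13) 3809.524ms=48/7b +634.921ms=8/7b
Σ=8b of 8 (108bpm 4/4) — PASS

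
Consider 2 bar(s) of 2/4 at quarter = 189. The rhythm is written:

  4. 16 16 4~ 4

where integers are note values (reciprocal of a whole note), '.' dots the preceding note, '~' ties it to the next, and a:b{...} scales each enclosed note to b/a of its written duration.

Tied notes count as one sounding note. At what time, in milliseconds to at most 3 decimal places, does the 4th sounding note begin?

1. 0.0ms @ 0 + 476.19ms (3/2)
2. 476.19ms @ 3/2 + 79.365ms (1/4)
3. 555.556ms @ 7/4 + 79.365ms (1/4)
4. 634.921ms @ 2 + 634.921ms (2)

note 4 onset = 2b = 634.921ms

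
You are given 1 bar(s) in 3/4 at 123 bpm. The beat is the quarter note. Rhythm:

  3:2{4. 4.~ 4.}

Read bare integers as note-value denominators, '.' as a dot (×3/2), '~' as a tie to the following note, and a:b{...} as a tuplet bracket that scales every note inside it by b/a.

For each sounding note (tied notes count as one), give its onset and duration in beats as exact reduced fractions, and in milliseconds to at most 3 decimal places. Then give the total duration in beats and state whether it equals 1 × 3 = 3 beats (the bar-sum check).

1) 0.0ms=0b +487.805ms=1b
2) 487.805ms=1b +975.61ms=2b
Σ=3b of 3 (123bpm 3/4) — PASS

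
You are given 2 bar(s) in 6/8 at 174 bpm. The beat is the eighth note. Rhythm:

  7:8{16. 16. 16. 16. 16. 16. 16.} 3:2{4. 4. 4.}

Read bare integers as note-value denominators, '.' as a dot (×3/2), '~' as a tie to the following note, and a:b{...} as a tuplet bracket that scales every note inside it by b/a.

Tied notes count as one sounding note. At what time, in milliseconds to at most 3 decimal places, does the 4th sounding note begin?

1. 0.0ms @ 0 + 295.567ms (6/7)
2. 295.567ms @ 6/7 + 295.567ms (6/7)
3. 591.133ms @ 12/7 + 295.567ms (6/7)
4. 886.7ms @ 18/7 + 295.567ms (6/7)
5. 1182.266ms @ 24/7 + 295.567ms (6/7)
6. 1477.833ms @ 30/7 + 295.567ms (6/7)
7. 1773.399ms @ 36/7 + 295.567ms (6/7)
8. 2068.966ms @ 6 + 689.655ms (2)
9. 2758.621ms @ 8 + 689.655ms (2)
10. 3448.276ms @ 10 + 689.655ms (2)

note 4 onset = 18/7b = 886.7ms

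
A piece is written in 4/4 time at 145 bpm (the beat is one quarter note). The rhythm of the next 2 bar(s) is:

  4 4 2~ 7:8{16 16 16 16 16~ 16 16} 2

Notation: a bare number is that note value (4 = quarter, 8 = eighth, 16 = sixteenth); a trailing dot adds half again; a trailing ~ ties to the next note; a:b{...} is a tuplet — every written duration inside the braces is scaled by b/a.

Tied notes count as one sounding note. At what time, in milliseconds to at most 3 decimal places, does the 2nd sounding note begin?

1. 0.0ms @ 0 + 413.793ms (1)
2. 413.793ms @ 1 + 413.793ms (1)
3. 827.586ms @ 2 + 945.813ms (16/7)
4. 1773.399ms @ 30/7 + 118.227ms (2/7)
5. 1891.626ms @ 32/7 + 118.227ms (2/7)
6. 2009.852ms @ 34/7 + 118.227ms (2/7)
7. 2128.079ms @ 36/7 + 236.453ms (4/7)
8. 2364.532ms @ 40/7 + 118.227ms (2/7)
9. 2482.759ms @ 6 + 827.586ms (2)

note 2 onset = 1b = 413.793ms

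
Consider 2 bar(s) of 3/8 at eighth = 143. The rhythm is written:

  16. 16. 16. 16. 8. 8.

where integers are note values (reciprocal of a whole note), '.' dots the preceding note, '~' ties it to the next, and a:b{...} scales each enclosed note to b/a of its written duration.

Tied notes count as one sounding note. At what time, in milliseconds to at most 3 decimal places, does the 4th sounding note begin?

1. 0.0ms @ 0 + 314.685ms (3/4)
2. 314.685ms @ 3/4 + 314.685ms (3/4)
3. 629.371ms @ 3/2 + 314.685ms (3/4)
4. 944.056ms @ 9/4 + 314.685ms (3/4)
5. 1258.741ms @ 3 + 629.371ms (3/2)
6. 1888.112ms @ 9/2 + 629.371ms (3/2)

note 4 onset = 9/4b = 944.056ms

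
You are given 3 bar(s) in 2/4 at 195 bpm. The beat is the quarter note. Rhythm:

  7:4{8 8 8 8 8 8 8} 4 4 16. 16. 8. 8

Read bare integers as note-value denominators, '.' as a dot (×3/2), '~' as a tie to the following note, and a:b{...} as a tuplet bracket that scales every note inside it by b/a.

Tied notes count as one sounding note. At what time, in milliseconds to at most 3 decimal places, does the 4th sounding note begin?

1. 0.0ms @ 0 + 87.912ms (2/7)
2. 87.912ms @ 2/7 + 87.912ms (2/7)
3. 175.824ms @ 4/7 + 87.912ms (2/7)
4. 263.736ms @ 6/7 + 87.912ms (2/7)
5. 351.648ms @ 8/7 + 87.912ms (2/7)
6. 439.56ms @ 10/7 + 87.912ms (2/7)
7. 527.473ms @ 12/7 + 87.912ms (2/7)
8. 615.385ms @ 2 + 307.692ms (1)
9. 923.077ms @ 3 + 307.692ms (1)
10. 1230.769ms @ 4 + 115.385ms (3/8)
11. 1346.154ms @ 35/8 + 115.385ms (3/8)
12. 1461.538ms @ 19/4 + 230.769ms (3/4)
13. 1692.308ms @ 11/2 + 153.846ms (1/2)

note 4 onset = 6/7b = 263.736ms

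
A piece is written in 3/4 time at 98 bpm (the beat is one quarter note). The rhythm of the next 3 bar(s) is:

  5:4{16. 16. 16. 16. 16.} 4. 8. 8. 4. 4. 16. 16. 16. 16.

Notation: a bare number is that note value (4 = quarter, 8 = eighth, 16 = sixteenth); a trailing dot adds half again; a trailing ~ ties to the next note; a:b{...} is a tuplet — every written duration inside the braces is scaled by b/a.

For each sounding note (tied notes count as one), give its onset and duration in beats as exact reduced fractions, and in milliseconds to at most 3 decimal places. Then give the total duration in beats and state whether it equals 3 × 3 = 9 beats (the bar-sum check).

1) 0.0ms=0b +183.673ms=3/10b
2) 183.673ms=3/10b +183.673ms=3/10b
3) 367.347ms=3/5b +183.673ms=3/10b
4) 551.02ms=9/10b +183.673ms=3/10b
5) 734.694ms=6/5b +183.673ms=3/10b
6) 918.367ms=3/2b +918.367ms=3/2b
7) 1836.735ms=3b +459.184ms=3/4b
8) 2295.918ms=15/4b +459.184ms=3/4b
9) 2755.102ms=9/2b +918.367ms=3/2b
10) 3673.469ms=6b +918.367ms=3/2b
11) 4591.837ms=15/2b +229.592ms=3/8b
12) 4821.429ms=63/8b +229.592ms=3/8b
13) 5051.02ms=33/4b +229.592ms=3/8b
14) 5280.612ms=69/8b +229.592ms=3/8b
Σ=9b of 9 (98bpm 3/4) — PASS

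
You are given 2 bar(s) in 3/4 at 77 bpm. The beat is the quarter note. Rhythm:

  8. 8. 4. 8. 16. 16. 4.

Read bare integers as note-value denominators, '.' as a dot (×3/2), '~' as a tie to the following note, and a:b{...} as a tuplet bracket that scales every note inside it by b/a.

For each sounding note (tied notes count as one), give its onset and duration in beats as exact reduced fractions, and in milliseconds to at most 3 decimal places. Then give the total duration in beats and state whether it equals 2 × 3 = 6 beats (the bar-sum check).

1) 0.0ms=0b +584.416ms=3/4b
2) 584.416ms=3/4b +584.416ms=3/4b
3) 1168.831ms=3/2b +1168.831ms=3/2b
4) 2337.662ms=3b +584.416ms=3/4b
5) 2922.078ms=15/4b +292.208ms=3/8b
6) 3214.286ms=33/8b +292.208ms=3/8b
7) 3506.494ms=9/2b +1168.831ms=3/2b
Σ=6b of 6 (77bpm 3/4) — PASS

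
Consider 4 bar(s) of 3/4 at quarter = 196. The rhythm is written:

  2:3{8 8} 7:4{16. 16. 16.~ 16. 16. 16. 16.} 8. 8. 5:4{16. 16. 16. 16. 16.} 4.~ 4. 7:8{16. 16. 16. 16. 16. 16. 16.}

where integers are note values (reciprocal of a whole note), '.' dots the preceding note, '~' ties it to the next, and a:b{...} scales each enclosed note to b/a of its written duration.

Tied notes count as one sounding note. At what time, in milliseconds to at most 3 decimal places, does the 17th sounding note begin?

1. 0.0ms @ 0 + 229.592ms (3/4)
2. 229.592ms @ 3/4 + 229.592ms (3/4)
3. 459.184ms @ 3/2 + 65.598ms (3/14)
4. 524.781ms @ 12/7 + 65.598ms (3/14)
5. 590.379ms @ 27/14 + 131.195ms (3/7)
6. 721.574ms @ 33/14 + 65.598ms (3/14)
7. 787.172ms @ 18/7 + 65.598ms (3/14)
8. 852.77ms @ 39/14 + 65.598ms (3/14)
9. 918.367ms @ 3 + 229.592ms (3/4)
10. 1147.959ms @ 15/4 + 229.592ms (3/4)
11. 1377.551ms @ 9/2 + 91.837ms (3/10)
12. 1469.388ms @ 24/5 + 91.837ms (3/10)
13. 1561.224ms @ 51/10 + 91.837ms (3/10)
14. 1653.061ms @ 27/5 + 91.837ms (3/10)
15. 1744.898ms @ 57/10 + 91.837ms (3/10)
16. 1836.735ms @ 6 + 918.367ms (3)
17. 2755.102ms @ 9 + 131.195ms (3/7)
18. 2886.297ms @ 66/7 + 131.195ms (3/7)
19. 3017.493ms @ 69/7 + 131.195ms (3/7)
20. 3148.688ms @ 72/7 + 131.195ms (3/7)
21. 3279.883ms @ 75/7 + 131.195ms (3/7)
22. 3411.079ms @ 78/7 + 131.195ms (3/7)
23. 3542.274ms @ 81/7 + 131.195ms (3/7)

note 17 onset = 9b = 2755.102ms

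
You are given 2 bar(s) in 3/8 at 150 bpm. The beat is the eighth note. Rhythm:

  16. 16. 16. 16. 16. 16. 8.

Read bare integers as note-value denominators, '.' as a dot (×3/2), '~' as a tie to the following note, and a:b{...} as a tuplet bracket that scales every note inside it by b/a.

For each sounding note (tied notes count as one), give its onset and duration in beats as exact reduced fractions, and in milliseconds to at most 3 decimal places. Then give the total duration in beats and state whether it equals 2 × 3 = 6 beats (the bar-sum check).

1) 0.0ms=0b +300.0ms=3/4b
2) 300.0ms=3/4b +300.0ms=3/4b
3) 600.0ms=3/2b +300.0ms=3/4b
4) 900.0ms=9/4b +300.0ms=3/4b
5) 1200.0ms=3b +300.0ms=3/4b
6) 1500.0ms=15/4b +300.0ms=3/4b
7) 1800.0ms=9/2b +600.0ms=3/2b
Σ=6b of 6 (150bpm 3/8) — PASS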